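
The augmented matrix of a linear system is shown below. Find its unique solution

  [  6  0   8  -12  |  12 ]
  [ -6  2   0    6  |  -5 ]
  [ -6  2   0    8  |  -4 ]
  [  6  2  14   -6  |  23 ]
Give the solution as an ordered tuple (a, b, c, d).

(5/3, 1, 1, 1/2)

R1 ← 1/6·R1
  [  1  0  4/3  -2  |   2 ]
  [ -6  2    0   6  |  -5 ]
  [ -6  2    0   8  |  -4 ]
  [  6  2   14  -6  |  23 ]
R2 ← R2 + 6·R1
  [  1  0  4/3  -2  |   2 ]
  [  0  2    8  -6  |   7 ]
  [ -6  2    0   8  |  -4 ]
  [  6  2   14  -6  |  23 ]
R3 ← R3 + 6·R1
  [ 1  0  4/3  -2  |   2 ]
  [ 0  2    8  -6  |   7 ]
  [ 0  2    8  -4  |   8 ]
  [ 6  2   14  -6  |  23 ]
R4 ← R4 − 6·R1
  [ 1  0  4/3  -2  |   2 ]
  [ 0  2    8  -6  |   7 ]
  [ 0  2    8  -4  |   8 ]
  [ 0  2    6   6  |  11 ]
R2 ← 1/2·R2
  [ 1  0  4/3  -2  |    2 ]
  [ 0  1    4  -3  |  7/2 ]
  [ 0  2    8  -4  |    8 ]
  [ 0  2    6   6  |   11 ]
R3 ← R3 − 2·R2
  [ 1  0  4/3  -2  |    2 ]
  [ 0  1    4  -3  |  7/2 ]
  [ 0  0    0   2  |    1 ]
  [ 0  2    6   6  |   11 ]
R4 ← R4 − 2·R2
  [ 1  0  4/3  -2  |    2 ]
  [ 0  1    4  -3  |  7/2 ]
  [ 0  0    0   2  |    1 ]
  [ 0  0   -2  12  |    4 ]
R3 ↔ R4
  [ 1  0  4/3  -2  |    2 ]
  [ 0  1    4  -3  |  7/2 ]
  [ 0  0   -2  12  |    4 ]
  [ 0  0    0   2  |    1 ]
R3 ← -1/2·R3
  [ 1  0  4/3  -2  |    2 ]
  [ 0  1    4  -3  |  7/2 ]
  [ 0  0    1  -6  |   -2 ]
  [ 0  0    0   2  |    1 ]
R4 ← 1/2·R4
  [ 1  0  4/3  -2  |    2 ]
  [ 0  1    4  -3  |  7/2 ]
  [ 0  0    1  -6  |   -2 ]
  [ 0  0    0   1  |  1/2 ]
R3 ← R3 + 6·R4
  [ 1  0  4/3  -2  |    2 ]
  [ 0  1    4  -3  |  7/2 ]
  [ 0  0    1   0  |    1 ]
  [ 0  0    0   1  |  1/2 ]
R2 ← R2 + 3·R4
  [ 1  0  4/3  -2  |    2 ]
  [ 0  1    4   0  |    5 ]
  [ 0  0    1   0  |    1 ]
  [ 0  0    0   1  |  1/2 ]
R1 ← R1 + 2·R4
  [ 1  0  4/3  0  |    3 ]
  [ 0  1    4  0  |    5 ]
  [ 0  0    1  0  |    1 ]
  [ 0  0    0  1  |  1/2 ]
R2 ← R2 − 4·R3
  [ 1  0  4/3  0  |    3 ]
  [ 0  1    0  0  |    1 ]
  [ 0  0    1  0  |    1 ]
  [ 0  0    0  1  |  1/2 ]
R1 ← R1 − 4/3·R3
  [ 1  0  0  0  |  5/3 ]
  [ 0  1  0  0  |    1 ]
  [ 0  0  1  0  |    1 ]
  [ 0  0  0  1  |  1/2 ]
Reading off the last column: a = 5/3, b = 1, c = 1, d = 1/2.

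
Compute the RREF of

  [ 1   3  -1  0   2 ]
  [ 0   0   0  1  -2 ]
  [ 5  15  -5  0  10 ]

Subtract 5 times r1 from r3.
  [ 1  3  -1  0   2 ]
  [ 0  0   0  1  -2 ]
  [ 0  0   0  0   0 ]

[[1, 3, -1, 0, 2], [0, 0, 0, 1, -2], [0, 0, 0, 0, 0]]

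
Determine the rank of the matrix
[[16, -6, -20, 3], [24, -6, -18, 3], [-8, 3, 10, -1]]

rank = 3

Multiply R1 by 1/16.
  [  1  -3/8  -5/4  3/16 ]
  [ 24    -6   -18     3 ]
  [ -8     3    10    -1 ]
Subtract 24 times R1 from R2.
  [  1  -3/8  -5/4  3/16 ]
  [  0     3    12  -3/2 ]
  [ -8     3    10    -1 ]
Add 8 times R1 to R3.
  [ 1  -3/8  -5/4  3/16 ]
  [ 0     3    12  -3/2 ]
  [ 0     0     0   1/2 ]
Multiply R2 by 1/3.
  [ 1  -3/8  -5/4  3/16 ]
  [ 0     1     4  -1/2 ]
  [ 0     0     0   1/2 ]
Multiply R3 by 2.
  [ 1  -3/8  -5/4  3/16 ]
  [ 0     1     4  -1/2 ]
  [ 0     0     0     1 ]
Add 1/2 times R3 to R2.
  [ 1  -3/8  -5/4  3/16 ]
  [ 0     1     4     0 ]
  [ 0     0     0     1 ]
Subtract 3/16 times R3 from R1.
  [ 1  -3/8  -5/4  0 ]
  [ 0     1     4  0 ]
  [ 0     0     0  1 ]
Add 3/8 times R2 to R1.
  [ 1  0  1/4  0 ]
  [ 0  1    4  0 ]
  [ 0  0    0  1 ]
The reduced form has 3 nonzero rows.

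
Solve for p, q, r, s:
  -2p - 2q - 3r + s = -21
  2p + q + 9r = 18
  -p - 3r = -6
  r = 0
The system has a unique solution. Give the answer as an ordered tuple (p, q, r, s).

Form the augmented matrix and row-reduce:
  [ -2  -2  -3  1  |  -21 ]
  [  2   1   9  0  |   18 ]
  [ -1   0  -3  0  |   -6 ]
  [  0   0   1  0  |    0 ]
R1 → -1/2·R1
R2 → R2 − 2·R1
R3 → R3 + R1
R2 → -1·R2
R3 → R3 − R2
R3 → 2/9·R3
R4 → R4 − R3
R4 → -9·R4
R3 → R3 − 1/9·R4
R2 → R2 + R4
R1 → R1 + 1/2·R4
R2 → R2 + 6·R3
R1 → R1 − 3/2·R3
R1 → R1 − R2
Reading off the last column: p = 6, q = 6, r = 0, s = 3.

(6, 6, 0, 3)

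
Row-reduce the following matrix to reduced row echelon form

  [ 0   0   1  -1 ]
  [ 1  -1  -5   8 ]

[[1, -1, 0, 3], [0, 0, 1, -1]]

ρ1 ↔ ρ2
  [ 1  -1  -5   8 ]
  [ 0   0   1  -1 ]
ρ1 ← ρ1 + 5·ρ2
  [ 1  -1  0   3 ]
  [ 0   0  1  -1 ]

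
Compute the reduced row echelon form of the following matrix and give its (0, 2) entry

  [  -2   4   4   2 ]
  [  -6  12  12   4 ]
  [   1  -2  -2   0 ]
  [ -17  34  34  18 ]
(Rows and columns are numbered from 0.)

-2

ρ1 ← -1/2·ρ1
ρ2 ← ρ2 + 6·ρ1
ρ3 ← ρ3 − ρ1
ρ4 ← ρ4 + 17·ρ1
ρ2 ← -1/2·ρ2
ρ3 ← ρ3 − ρ2
ρ4 ← ρ4 − ρ2
ρ1 ← ρ1 + ρ2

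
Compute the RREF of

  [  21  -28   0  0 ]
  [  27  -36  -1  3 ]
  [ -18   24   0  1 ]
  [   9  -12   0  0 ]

[[1, -4/3, 0, 0], [0, 0, 1, 0], [0, 0, 0, 1], [0, 0, 0, 0]]

Multiply ρ1 by 1/21.
  [   1  -4/3   0  0 ]
  [  27   -36  -1  3 ]
  [ -18    24   0  1 ]
  [   9   -12   0  0 ]
Subtract 27 times ρ1 from ρ2.
  [   1  -4/3   0  0 ]
  [   0     0  -1  3 ]
  [ -18    24   0  1 ]
  [   9   -12   0  0 ]
Add 18 times ρ1 to ρ3.
  [ 1  -4/3   0  0 ]
  [ 0     0  -1  3 ]
  [ 0     0   0  1 ]
  [ 9   -12   0  0 ]
Subtract 9 times ρ1 from ρ4.
  [ 1  -4/3   0  0 ]
  [ 0     0  -1  3 ]
  [ 0     0   0  1 ]
  [ 0     0   0  0 ]
Multiply ρ2 by -1.
  [ 1  -4/3  0   0 ]
  [ 0     0  1  -3 ]
  [ 0     0  0   1 ]
  [ 0     0  0   0 ]
Add 3 times ρ3 to ρ2.
  [ 1  -4/3  0  0 ]
  [ 0     0  1  0 ]
  [ 0     0  0  1 ]
  [ 0     0  0  0 ]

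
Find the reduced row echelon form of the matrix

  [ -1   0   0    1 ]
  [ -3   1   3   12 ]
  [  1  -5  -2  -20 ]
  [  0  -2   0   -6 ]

R1 → -1·R1
  [  1   0   0   -1 ]
  [ -3   1   3   12 ]
  [  1  -5  -2  -20 ]
  [  0  -2   0   -6 ]
R2 → R2 + 3·R1
  [ 1   0   0   -1 ]
  [ 0   1   3    9 ]
  [ 1  -5  -2  -20 ]
  [ 0  -2   0   -6 ]
R3 → R3 − R1
  [ 1   0   0   -1 ]
  [ 0   1   3    9 ]
  [ 0  -5  -2  -19 ]
  [ 0  -2   0   -6 ]
R3 → R3 + 5·R2
  [ 1   0   0  -1 ]
  [ 0   1   3   9 ]
  [ 0   0  13  26 ]
  [ 0  -2   0  -6 ]
R4 → R4 + 2·R2
  [ 1  0   0  -1 ]
  [ 0  1   3   9 ]
  [ 0  0  13  26 ]
  [ 0  0   6  12 ]
R3 → 1/13·R3
  [ 1  0  0  -1 ]
  [ 0  1  3   9 ]
  [ 0  0  1   2 ]
  [ 0  0  6  12 ]
R4 → R4 − 6·R3
  [ 1  0  0  -1 ]
  [ 0  1  3   9 ]
  [ 0  0  1   2 ]
  [ 0  0  0   0 ]
R2 → R2 − 3·R3
  [ 1  0  0  -1 ]
  [ 0  1  0   3 ]
  [ 0  0  1   2 ]
  [ 0  0  0   0 ]

[[1, 0, 0, -1], [0, 1, 0, 3], [0, 0, 1, 2], [0, 0, 0, 0]]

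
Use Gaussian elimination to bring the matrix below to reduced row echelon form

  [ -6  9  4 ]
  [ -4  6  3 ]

[[1, -3/2, 0], [0, 0, 1]]

R1 → -1/6·R1
  [  1  -3/2  -2/3 ]
  [ -4     6     3 ]
R2 → R2 + 4·R1
  [ 1  -3/2  -2/3 ]
  [ 0     0   1/3 ]
R2 → 3·R2
  [ 1  -3/2  -2/3 ]
  [ 0     0     1 ]
R1 → R1 + 2/3·R2
  [ 1  -3/2  0 ]
  [ 0     0  1 ]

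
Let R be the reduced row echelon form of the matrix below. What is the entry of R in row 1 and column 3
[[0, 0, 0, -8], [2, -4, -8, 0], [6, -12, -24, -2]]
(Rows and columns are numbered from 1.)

ρ1 ↔ ρ2
  [ 2   -4   -8   0 ]
  [ 0    0    0  -8 ]
  [ 6  -12  -24  -2 ]
ρ1 -> 1/2·ρ1
  [ 1   -2   -4   0 ]
  [ 0    0    0  -8 ]
  [ 6  -12  -24  -2 ]
ρ3 -> ρ3 − 6·ρ1
  [ 1  -2  -4   0 ]
  [ 0   0   0  -8 ]
  [ 0   0   0  -2 ]
ρ2 -> -1/8·ρ2
  [ 1  -2  -4   0 ]
  [ 0   0   0   1 ]
  [ 0   0   0  -2 ]
ρ3 -> ρ3 + 2·ρ2
  [ 1  -2  -4  0 ]
  [ 0   0   0  1 ]
  [ 0   0   0  0 ]

-4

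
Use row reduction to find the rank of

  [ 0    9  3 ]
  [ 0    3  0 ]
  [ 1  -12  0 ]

Swap R1 and R3.
  [ 1  -12  0 ]
  [ 0    3  0 ]
  [ 0    9  3 ]
Multiply R2 by 1/3.
  [ 1  -12  0 ]
  [ 0    1  0 ]
  [ 0    9  3 ]
Subtract 9 times R2 from R3.
  [ 1  -12  0 ]
  [ 0    1  0 ]
  [ 0    0  3 ]
Multiply R3 by 1/3.
  [ 1  -12  0 ]
  [ 0    1  0 ]
  [ 0    0  1 ]
Add 12 times R2 to R1.
  [ 1  0  0 ]
  [ 0  1  0 ]
  [ 0  0  1 ]
The reduced form has 3 nonzero rows.

rank = 3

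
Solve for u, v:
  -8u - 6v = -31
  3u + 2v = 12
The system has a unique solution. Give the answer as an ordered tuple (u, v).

(5, -3/2)

Form the augmented matrix and row-reduce:
  [ -8  -6  |  -31 ]
  [  3   2  |   12 ]
ρ1 ← -1/8·ρ1
  [ 1  3/4  |  31/8 ]
  [ 3    2  |    12 ]
ρ2 ← ρ2 − 3·ρ1
  [ 1   3/4  |  31/8 ]
  [ 0  -1/4  |   3/8 ]
ρ2 ← -4·ρ2
  [ 1  3/4  |  31/8 ]
  [ 0    1  |  -3/2 ]
ρ1 ← ρ1 − 3/4·ρ2
  [ 1  0  |     5 ]
  [ 0  1  |  -3/2 ]
Reading off the last column: u = 5, v = -3/2.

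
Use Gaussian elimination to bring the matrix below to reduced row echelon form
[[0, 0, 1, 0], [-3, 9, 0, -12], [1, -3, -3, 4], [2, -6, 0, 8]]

[[1, -3, 0, 4], [0, 0, 1, 0], [0, 0, 0, 0], [0, 0, 0, 0]]

Swap r1 and r2.
  [ -3   9   0  -12 ]
  [  0   0   1    0 ]
  [  1  -3  -3    4 ]
  [  2  -6   0    8 ]
Multiply r1 by -1/3.
  [ 1  -3   0  4 ]
  [ 0   0   1  0 ]
  [ 1  -3  -3  4 ]
  [ 2  -6   0  8 ]
Subtract r1 from r3.
  [ 1  -3   0  4 ]
  [ 0   0   1  0 ]
  [ 0   0  -3  0 ]
  [ 2  -6   0  8 ]
Subtract 2 times r1 from r4.
  [ 1  -3   0  4 ]
  [ 0   0   1  0 ]
  [ 0   0  -3  0 ]
  [ 0   0   0  0 ]
Add 3 times r2 to r3.
  [ 1  -3  0  4 ]
  [ 0   0  1  0 ]
  [ 0   0  0  0 ]
  [ 0   0  0  0 ]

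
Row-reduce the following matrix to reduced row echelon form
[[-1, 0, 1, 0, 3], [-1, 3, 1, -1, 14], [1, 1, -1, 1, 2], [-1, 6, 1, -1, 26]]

R1 := -1·R1
R2 := R2 + R1
R3 := R3 − R1
R4 := R4 + R1
R2 := 1/3·R2
R3 := R3 − R2
R4 := R4 − 6·R2
R3 := 3/4·R3
R4 := R4 − R3
R2 := R2 + 1/3·R3

[[1, 0, -1, 0, -3], [0, 1, 0, 0, 4], [0, 0, 0, 1, 1], [0, 0, 0, 0, 0]]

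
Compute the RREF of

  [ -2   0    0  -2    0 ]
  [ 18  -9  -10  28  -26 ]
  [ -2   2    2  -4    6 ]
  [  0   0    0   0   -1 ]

r1 ← -1/2·r1
  [  1   0    0   1    0 ]
  [ 18  -9  -10  28  -26 ]
  [ -2   2    2  -4    6 ]
  [  0   0    0   0   -1 ]
r2 ← r2 − 18·r1
  [  1   0    0   1    0 ]
  [  0  -9  -10  10  -26 ]
  [ -2   2    2  -4    6 ]
  [  0   0    0   0   -1 ]
r3 ← r3 + 2·r1
  [ 1   0    0   1    0 ]
  [ 0  -9  -10  10  -26 ]
  [ 0   2    2  -2    6 ]
  [ 0   0    0   0   -1 ]
r2 ← -1/9·r2
  [ 1  0     0      1     0 ]
  [ 0  1  10/9  -10/9  26/9 ]
  [ 0  2     2     -2     6 ]
  [ 0  0     0      0    -1 ]
r3 ← r3 − 2·r2
  [ 1  0     0      1     0 ]
  [ 0  1  10/9  -10/9  26/9 ]
  [ 0  0  -2/9    2/9   2/9 ]
  [ 0  0     0      0    -1 ]
r3 ← -9/2·r3
  [ 1  0     0      1     0 ]
  [ 0  1  10/9  -10/9  26/9 ]
  [ 0  0     1     -1    -1 ]
  [ 0  0     0      0    -1 ]
r4 ← -1·r4
  [ 1  0     0      1     0 ]
  [ 0  1  10/9  -10/9  26/9 ]
  [ 0  0     1     -1    -1 ]
  [ 0  0     0      0     1 ]
r3 ← r3 + r4
  [ 1  0     0      1     0 ]
  [ 0  1  10/9  -10/9  26/9 ]
  [ 0  0     1     -1     0 ]
  [ 0  0     0      0     1 ]
r2 ← r2 − 26/9·r4
  [ 1  0     0      1  0 ]
  [ 0  1  10/9  -10/9  0 ]
  [ 0  0     1     -1  0 ]
  [ 0  0     0      0  1 ]
r2 ← r2 − 10/9·r3
  [ 1  0  0   1  0 ]
  [ 0  1  0   0  0 ]
  [ 0  0  1  -1  0 ]
  [ 0  0  0   0  1 ]

[[1, 0, 0, 1, 0], [0, 1, 0, 0, 0], [0, 0, 1, -1, 0], [0, 0, 0, 0, 1]]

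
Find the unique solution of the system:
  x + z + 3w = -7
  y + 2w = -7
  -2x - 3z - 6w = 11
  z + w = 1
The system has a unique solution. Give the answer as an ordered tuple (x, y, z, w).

(-4, -3, 3, -2)

Form the augmented matrix and row-reduce:
  [  1  0   1   3  |  -7 ]
  [  0  1   0   2  |  -7 ]
  [ -2  0  -3  -6  |  11 ]
  [  0  0   1   1  |   1 ]
R3 → R3 + 2·R1
  [ 1  0   1  3  |  -7 ]
  [ 0  1   0  2  |  -7 ]
  [ 0  0  -1  0  |  -3 ]
  [ 0  0   1  1  |   1 ]
R3 → -1·R3
  [ 1  0  1  3  |  -7 ]
  [ 0  1  0  2  |  -7 ]
  [ 0  0  1  0  |   3 ]
  [ 0  0  1  1  |   1 ]
R4 → R4 − R3
  [ 1  0  1  3  |  -7 ]
  [ 0  1  0  2  |  -7 ]
  [ 0  0  1  0  |   3 ]
  [ 0  0  0  1  |  -2 ]
R2 → R2 − 2·R4
  [ 1  0  1  3  |  -7 ]
  [ 0  1  0  0  |  -3 ]
  [ 0  0  1  0  |   3 ]
  [ 0  0  0  1  |  -2 ]
R1 → R1 − 3·R4
  [ 1  0  1  0  |  -1 ]
  [ 0  1  0  0  |  -3 ]
  [ 0  0  1  0  |   3 ]
  [ 0  0  0  1  |  -2 ]
R1 → R1 − R3
  [ 1  0  0  0  |  -4 ]
  [ 0  1  0  0  |  -3 ]
  [ 0  0  1  0  |   3 ]
  [ 0  0  0  1  |  -2 ]
Reading off the last column: x = -4, y = -3, z = 3, w = -2.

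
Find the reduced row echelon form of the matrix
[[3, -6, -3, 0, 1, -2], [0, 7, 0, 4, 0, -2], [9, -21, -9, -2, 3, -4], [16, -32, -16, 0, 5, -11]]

[[1, 0, -1, 0, 0, 3], [0, 1, 0, 0, 0, 2], [0, 0, 0, 1, 0, -4], [0, 0, 0, 0, 1, 1]]

r1 ← 1/3·r1
  [  1   -2   -1   0  1/3  -2/3 ]
  [  0    7    0   4    0    -2 ]
  [  9  -21   -9  -2    3    -4 ]
  [ 16  -32  -16   0    5   -11 ]
r3 ← r3 − 9·r1
  [  1   -2   -1   0  1/3  -2/3 ]
  [  0    7    0   4    0    -2 ]
  [  0   -3    0  -2    0     2 ]
  [ 16  -32  -16   0    5   -11 ]
r4 ← r4 − 16·r1
  [ 1  -2  -1   0   1/3  -2/3 ]
  [ 0   7   0   4     0    -2 ]
  [ 0  -3   0  -2     0     2 ]
  [ 0   0   0   0  -1/3  -1/3 ]
r2 ← 1/7·r2
  [ 1  -2  -1    0   1/3  -2/3 ]
  [ 0   1   0  4/7     0  -2/7 ]
  [ 0  -3   0   -2     0     2 ]
  [ 0   0   0    0  -1/3  -1/3 ]
r3 ← r3 + 3·r2
  [ 1  -2  -1     0   1/3  -2/3 ]
  [ 0   1   0   4/7     0  -2/7 ]
  [ 0   0   0  -2/7     0   8/7 ]
  [ 0   0   0     0  -1/3  -1/3 ]
r3 ← -7/2·r3
  [ 1  -2  -1    0   1/3  -2/3 ]
  [ 0   1   0  4/7     0  -2/7 ]
  [ 0   0   0    1     0    -4 ]
  [ 0   0   0    0  -1/3  -1/3 ]
r4 ← -3·r4
  [ 1  -2  -1    0  1/3  -2/3 ]
  [ 0   1   0  4/7    0  -2/7 ]
  [ 0   0   0    1    0    -4 ]
  [ 0   0   0    0    1     1 ]
r1 ← r1 − 1/3·r4
  [ 1  -2  -1    0  0    -1 ]
  [ 0   1   0  4/7  0  -2/7 ]
  [ 0   0   0    1  0    -4 ]
  [ 0   0   0    0  1     1 ]
r2 ← r2 − 4/7·r3
  [ 1  -2  -1  0  0  -1 ]
  [ 0   1   0  0  0   2 ]
  [ 0   0   0  1  0  -4 ]
  [ 0   0   0  0  1   1 ]
r1 ← r1 + 2·r2
  [ 1  0  -1  0  0   3 ]
  [ 0  1   0  0  0   2 ]
  [ 0  0   0  1  0  -4 ]
  [ 0  0   0  0  1   1 ]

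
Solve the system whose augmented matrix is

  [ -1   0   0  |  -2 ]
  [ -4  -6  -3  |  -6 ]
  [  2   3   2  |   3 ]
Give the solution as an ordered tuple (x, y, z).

Multiply r1 by -1.
  [  1   0   0  |   2 ]
  [ -4  -6  -3  |  -6 ]
  [  2   3   2  |   3 ]
Add 4 times r1 to r2.
  [ 1   0   0  |  2 ]
  [ 0  -6  -3  |  2 ]
  [ 2   3   2  |  3 ]
Subtract 2 times r1 from r3.
  [ 1   0   0  |   2 ]
  [ 0  -6  -3  |   2 ]
  [ 0   3   2  |  -1 ]
Multiply r2 by -1/6.
  [ 1  0    0  |     2 ]
  [ 0  1  1/2  |  -1/3 ]
  [ 0  3    2  |    -1 ]
Subtract 3 times r2 from r3.
  [ 1  0    0  |     2 ]
  [ 0  1  1/2  |  -1/3 ]
  [ 0  0  1/2  |     0 ]
Multiply r3 by 2.
  [ 1  0    0  |     2 ]
  [ 0  1  1/2  |  -1/3 ]
  [ 0  0    1  |     0 ]
Subtract 1/2 times r3 from r2.
  [ 1  0  0  |     2 ]
  [ 0  1  0  |  -1/3 ]
  [ 0  0  1  |     0 ]
Reading off the last column: x = 2, y = -1/3, z = 0.

(2, -1/3, 0)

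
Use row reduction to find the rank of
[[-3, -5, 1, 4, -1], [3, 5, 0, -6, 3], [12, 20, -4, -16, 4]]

Multiply R1 by -1/3.
  [  1  5/3  -1/3  -4/3  1/3 ]
  [  3    5     0    -6    3 ]
  [ 12   20    -4   -16    4 ]
Subtract 3 times R1 from R2.
  [  1  5/3  -1/3  -4/3  1/3 ]
  [  0    0     1    -2    2 ]
  [ 12   20    -4   -16    4 ]
Subtract 12 times R1 from R3.
  [ 1  5/3  -1/3  -4/3  1/3 ]
  [ 0    0     1    -2    2 ]
  [ 0    0     0     0    0 ]
Add 1/3 times R2 to R1.
  [ 1  5/3  0  -2  1 ]
  [ 0    0  1  -2  2 ]
  [ 0    0  0   0  0 ]
The reduced form has 2 nonzero rows.

rank = 2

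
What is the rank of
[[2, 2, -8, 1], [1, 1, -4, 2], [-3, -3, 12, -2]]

rank = 2

Multiply R1 by 1/2.
  [  1   1  -4  1/2 ]
  [  1   1  -4    2 ]
  [ -3  -3  12   -2 ]
Subtract R1 from R2.
  [  1   1  -4  1/2 ]
  [  0   0   0  3/2 ]
  [ -3  -3  12   -2 ]
Add 3 times R1 to R3.
  [ 1  1  -4   1/2 ]
  [ 0  0   0   3/2 ]
  [ 0  0   0  -1/2 ]
Multiply R2 by 2/3.
  [ 1  1  -4   1/2 ]
  [ 0  0   0     1 ]
  [ 0  0   0  -1/2 ]
Add 1/2 times R2 to R3.
  [ 1  1  -4  1/2 ]
  [ 0  0   0    1 ]
  [ 0  0   0    0 ]
Subtract 1/2 times R2 from R1.
  [ 1  1  -4  0 ]
  [ 0  0   0  1 ]
  [ 0  0   0  0 ]
The reduced form has 2 nonzero rows.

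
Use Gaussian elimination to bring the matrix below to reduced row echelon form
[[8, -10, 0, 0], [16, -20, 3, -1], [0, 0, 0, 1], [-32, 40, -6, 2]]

[[1, -5/4, 0, 0], [0, 0, 1, 0], [0, 0, 0, 1], [0, 0, 0, 0]]

Multiply r1 by 1/8.
  [   1  -5/4   0   0 ]
  [  16   -20   3  -1 ]
  [   0     0   0   1 ]
  [ -32    40  -6   2 ]
Subtract 16 times r1 from r2.
  [   1  -5/4   0   0 ]
  [   0     0   3  -1 ]
  [   0     0   0   1 ]
  [ -32    40  -6   2 ]
Add 32 times r1 to r4.
  [ 1  -5/4   0   0 ]
  [ 0     0   3  -1 ]
  [ 0     0   0   1 ]
  [ 0     0  -6   2 ]
Multiply r2 by 1/3.
  [ 1  -5/4   0     0 ]
  [ 0     0   1  -1/3 ]
  [ 0     0   0     1 ]
  [ 0     0  -6     2 ]
Add 6 times r2 to r4.
  [ 1  -5/4  0     0 ]
  [ 0     0  1  -1/3 ]
  [ 0     0  0     1 ]
  [ 0     0  0     0 ]
Add 1/3 times r3 to r2.
  [ 1  -5/4  0  0 ]
  [ 0     0  1  0 ]
  [ 0     0  0  1 ]
  [ 0     0  0  0 ]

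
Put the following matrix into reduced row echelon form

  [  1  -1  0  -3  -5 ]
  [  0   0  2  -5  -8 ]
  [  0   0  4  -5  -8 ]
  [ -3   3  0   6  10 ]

[[1, -1, 0, 0, 0], [0, 0, 1, 0, 0], [0, 0, 0, 1, 0], [0, 0, 0, 0, 1]]

r4 ← r4 + 3·r1
r2 ← 1/2·r2
r3 ← r3 − 4·r2
r3 ← 1/5·r3
r4 ← r4 + 3·r3
r4 ← -5·r4
r3 ← r3 − 8/5·r4
r2 ← r2 + 4·r4
r1 ← r1 + 5·r4
r2 ← r2 + 5/2·r3
r1 ← r1 + 3·r3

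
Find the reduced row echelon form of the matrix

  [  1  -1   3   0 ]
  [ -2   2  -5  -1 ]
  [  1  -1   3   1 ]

[[1, -1, 0, 0], [0, 0, 1, 0], [0, 0, 0, 1]]

r2 := r2 + 2·r1
r3 := r3 − r1
r2 := r2 + r3
r1 := r1 − 3·r2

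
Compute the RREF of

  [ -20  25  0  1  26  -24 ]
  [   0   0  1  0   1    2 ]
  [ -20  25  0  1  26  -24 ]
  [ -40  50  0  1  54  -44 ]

R1 -> -1/20·R1
  [   1  -5/4  0  -1/20  -13/10  6/5 ]
  [   0     0  1      0       1    2 ]
  [ -20    25  0      1      26  -24 ]
  [ -40    50  0      1      54  -44 ]
R3 -> R3 + 20·R1
  [   1  -5/4  0  -1/20  -13/10  6/5 ]
  [   0     0  1      0       1    2 ]
  [   0     0  0      0       0    0 ]
  [ -40    50  0      1      54  -44 ]
R4 -> R4 + 40·R1
  [ 1  -5/4  0  -1/20  -13/10  6/5 ]
  [ 0     0  1      0       1    2 ]
  [ 0     0  0      0       0    0 ]
  [ 0     0  0     -1       2    4 ]
R3 <=> R4
  [ 1  -5/4  0  -1/20  -13/10  6/5 ]
  [ 0     0  1      0       1    2 ]
  [ 0     0  0     -1       2    4 ]
  [ 0     0  0      0       0    0 ]
R3 -> -1·R3
  [ 1  -5/4  0  -1/20  -13/10  6/5 ]
  [ 0     0  1      0       1    2 ]
  [ 0     0  0      1      -2   -4 ]
  [ 0     0  0      0       0    0 ]
R1 -> R1 + 1/20·R3
  [ 1  -5/4  0  0  -7/5   1 ]
  [ 0     0  1  0     1   2 ]
  [ 0     0  0  1    -2  -4 ]
  [ 0     0  0  0     0   0 ]

[[1, -5/4, 0, 0, -7/5, 1], [0, 0, 1, 0, 1, 2], [0, 0, 0, 1, -2, -4], [0, 0, 0, 0, 0, 0]]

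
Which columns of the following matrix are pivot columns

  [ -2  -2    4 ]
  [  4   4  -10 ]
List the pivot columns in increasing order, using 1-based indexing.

1, 3

Multiply R1 by -1/2.
  [ 1  1   -2 ]
  [ 4  4  -10 ]
Subtract 4 times R1 from R2.
  [ 1  1  -2 ]
  [ 0  0  -2 ]
Multiply R2 by -1/2.
  [ 1  1  -2 ]
  [ 0  0   1 ]
Add 2 times R2 to R1.
  [ 1  1  0 ]
  [ 0  0  1 ]
Pivot columns are the columns containing a leading 1.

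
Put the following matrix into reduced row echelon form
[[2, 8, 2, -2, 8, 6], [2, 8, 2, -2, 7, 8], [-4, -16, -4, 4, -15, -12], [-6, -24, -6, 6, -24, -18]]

r1 := 1/2·r1
  [  1    4   1  -1    4    3 ]
  [  2    8   2  -2    7    8 ]
  [ -4  -16  -4   4  -15  -12 ]
  [ -6  -24  -6   6  -24  -18 ]
r2 := r2 − 2·r1
  [  1    4   1  -1    4    3 ]
  [  0    0   0   0   -1    2 ]
  [ -4  -16  -4   4  -15  -12 ]
  [ -6  -24  -6   6  -24  -18 ]
r3 := r3 + 4·r1
  [  1    4   1  -1    4    3 ]
  [  0    0   0   0   -1    2 ]
  [  0    0   0   0    1    0 ]
  [ -6  -24  -6   6  -24  -18 ]
r4 := r4 + 6·r1
  [ 1  4  1  -1   4  3 ]
  [ 0  0  0   0  -1  2 ]
  [ 0  0  0   0   1  0 ]
  [ 0  0  0   0   0  0 ]
r2 := -1·r2
  [ 1  4  1  -1  4   3 ]
  [ 0  0  0   0  1  -2 ]
  [ 0  0  0   0  1   0 ]
  [ 0  0  0   0  0   0 ]
r3 := r3 − r2
  [ 1  4  1  -1  4   3 ]
  [ 0  0  0   0  1  -2 ]
  [ 0  0  0   0  0   2 ]
  [ 0  0  0   0  0   0 ]
r3 := 1/2·r3
  [ 1  4  1  -1  4   3 ]
  [ 0  0  0   0  1  -2 ]
  [ 0  0  0   0  0   1 ]
  [ 0  0  0   0  0   0 ]
r2 := r2 + 2·r3
  [ 1  4  1  -1  4  3 ]
  [ 0  0  0   0  1  0 ]
  [ 0  0  0   0  0  1 ]
  [ 0  0  0   0  0  0 ]
r1 := r1 − 3·r3
  [ 1  4  1  -1  4  0 ]
  [ 0  0  0   0  1  0 ]
  [ 0  0  0   0  0  1 ]
  [ 0  0  0   0  0  0 ]
r1 := r1 − 4·r2
  [ 1  4  1  -1  0  0 ]
  [ 0  0  0   0  1  0 ]
  [ 0  0  0   0  0  1 ]
  [ 0  0  0   0  0  0 ]

[[1, 4, 1, -1, 0, 0], [0, 0, 0, 0, 1, 0], [0, 0, 0, 0, 0, 1], [0, 0, 0, 0, 0, 0]]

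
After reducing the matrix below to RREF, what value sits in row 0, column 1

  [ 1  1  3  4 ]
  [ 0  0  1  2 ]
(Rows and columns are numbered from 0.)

R1 ← R1 − 3·R2
  [ 1  1  0  -2 ]
  [ 0  0  1   2 ]

1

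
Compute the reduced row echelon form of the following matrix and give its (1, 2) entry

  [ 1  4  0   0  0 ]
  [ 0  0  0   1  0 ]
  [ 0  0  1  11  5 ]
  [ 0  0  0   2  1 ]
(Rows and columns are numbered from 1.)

R2 <-> R3
  [ 1  4  0   0  0 ]
  [ 0  0  1  11  5 ]
  [ 0  0  0   1  0 ]
  [ 0  0  0   2  1 ]
R4 -> R4 − 2·R3
  [ 1  4  0   0  0 ]
  [ 0  0  1  11  5 ]
  [ 0  0  0   1  0 ]
  [ 0  0  0   0  1 ]
R2 -> R2 − 5·R4
  [ 1  4  0   0  0 ]
  [ 0  0  1  11  0 ]
  [ 0  0  0   1  0 ]
  [ 0  0  0   0  1 ]
R2 -> R2 − 11·R3
  [ 1  4  0  0  0 ]
  [ 0  0  1  0  0 ]
  [ 0  0  0  1  0 ]
  [ 0  0  0  0  1 ]

4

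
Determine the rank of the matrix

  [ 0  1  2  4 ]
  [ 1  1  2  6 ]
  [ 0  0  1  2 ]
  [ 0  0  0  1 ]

rank = 4

r1 <=> r2
  [ 1  1  2  6 ]
  [ 0  1  2  4 ]
  [ 0  0  1  2 ]
  [ 0  0  0  1 ]
r3 := r3 − 2·r4
  [ 1  1  2  6 ]
  [ 0  1  2  4 ]
  [ 0  0  1  0 ]
  [ 0  0  0  1 ]
r2 := r2 − 4·r4
  [ 1  1  2  6 ]
  [ 0  1  2  0 ]
  [ 0  0  1  0 ]
  [ 0  0  0  1 ]
r1 := r1 − 6·r4
  [ 1  1  2  0 ]
  [ 0  1  2  0 ]
  [ 0  0  1  0 ]
  [ 0  0  0  1 ]
r2 := r2 − 2·r3
  [ 1  1  2  0 ]
  [ 0  1  0  0 ]
  [ 0  0  1  0 ]
  [ 0  0  0  1 ]
r1 := r1 − 2·r3
  [ 1  1  0  0 ]
  [ 0  1  0  0 ]
  [ 0  0  1  0 ]
  [ 0  0  0  1 ]
r1 := r1 − r2
  [ 1  0  0  0 ]
  [ 0  1  0  0 ]
  [ 0  0  1  0 ]
  [ 0  0  0  1 ]
The reduced form has 4 nonzero rows.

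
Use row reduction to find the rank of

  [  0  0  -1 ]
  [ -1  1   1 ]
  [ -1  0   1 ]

Swap ρ1 and ρ2.
  [ -1  1   1 ]
  [  0  0  -1 ]
  [ -1  0   1 ]
Multiply ρ1 by -1.
  [  1  -1  -1 ]
  [  0   0  -1 ]
  [ -1   0   1 ]
Add ρ1 to ρ3.
  [ 1  -1  -1 ]
  [ 0   0  -1 ]
  [ 0  -1   0 ]
Swap ρ2 and ρ3.
  [ 1  -1  -1 ]
  [ 0  -1   0 ]
  [ 0   0  -1 ]
Multiply ρ2 by -1.
  [ 1  -1  -1 ]
  [ 0   1   0 ]
  [ 0   0  -1 ]
Multiply ρ3 by -1.
  [ 1  -1  -1 ]
  [ 0   1   0 ]
  [ 0   0   1 ]
Add ρ3 to ρ1.
  [ 1  -1  0 ]
  [ 0   1  0 ]
  [ 0   0  1 ]
Add ρ2 to ρ1.
  [ 1  0  0 ]
  [ 0  1  0 ]
  [ 0  0  1 ]
The reduced form has 3 nonzero rows.

rank = 3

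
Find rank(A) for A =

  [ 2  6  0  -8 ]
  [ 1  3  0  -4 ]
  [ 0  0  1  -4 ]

r1 ← 1/2·r1
  [ 1  3  0  -4 ]
  [ 1  3  0  -4 ]
  [ 0  0  1  -4 ]
r2 ← r2 − r1
  [ 1  3  0  -4 ]
  [ 0  0  0   0 ]
  [ 0  0  1  -4 ]
r2 ↔ r3
  [ 1  3  0  -4 ]
  [ 0  0  1  -4 ]
  [ 0  0  0   0 ]
The reduced form has 2 nonzero rows.

rank = 2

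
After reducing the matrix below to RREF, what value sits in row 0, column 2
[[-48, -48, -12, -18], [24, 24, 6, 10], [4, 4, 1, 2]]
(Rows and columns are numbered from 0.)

1/4

Multiply R1 by -1/48.
  [  1   1  1/4  3/8 ]
  [ 24  24    6   10 ]
  [  4   4    1    2 ]
Subtract 24 times R1 from R2.
  [ 1  1  1/4  3/8 ]
  [ 0  0    0    1 ]
  [ 4  4    1    2 ]
Subtract 4 times R1 from R3.
  [ 1  1  1/4  3/8 ]
  [ 0  0    0    1 ]
  [ 0  0    0  1/2 ]
Subtract 1/2 times R2 from R3.
  [ 1  1  1/4  3/8 ]
  [ 0  0    0    1 ]
  [ 0  0    0    0 ]
Subtract 3/8 times R2 from R1.
  [ 1  1  1/4  0 ]
  [ 0  0    0  1 ]
  [ 0  0    0  0 ]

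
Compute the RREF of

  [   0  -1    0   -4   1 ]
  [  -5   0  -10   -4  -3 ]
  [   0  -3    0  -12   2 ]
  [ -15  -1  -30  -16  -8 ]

R1 <-> R2
  [  -5   0  -10   -4  -3 ]
  [   0  -1    0   -4   1 ]
  [   0  -3    0  -12   2 ]
  [ -15  -1  -30  -16  -8 ]
R1 -> -1/5·R1
  [   1   0    2  4/5  3/5 ]
  [   0  -1    0   -4    1 ]
  [   0  -3    0  -12    2 ]
  [ -15  -1  -30  -16   -8 ]
R4 -> R4 + 15·R1
  [ 1   0  2  4/5  3/5 ]
  [ 0  -1  0   -4    1 ]
  [ 0  -3  0  -12    2 ]
  [ 0  -1  0   -4    1 ]
R2 -> -1·R2
  [ 1   0  2  4/5  3/5 ]
  [ 0   1  0    4   -1 ]
  [ 0  -3  0  -12    2 ]
  [ 0  -1  0   -4    1 ]
R3 -> R3 + 3·R2
  [ 1   0  2  4/5  3/5 ]
  [ 0   1  0    4   -1 ]
  [ 0   0  0    0   -1 ]
  [ 0  -1  0   -4    1 ]
R4 -> R4 + R2
  [ 1  0  2  4/5  3/5 ]
  [ 0  1  0    4   -1 ]
  [ 0  0  0    0   -1 ]
  [ 0  0  0    0    0 ]
R3 -> -1·R3
  [ 1  0  2  4/5  3/5 ]
  [ 0  1  0    4   -1 ]
  [ 0  0  0    0    1 ]
  [ 0  0  0    0    0 ]
R2 -> R2 + R3
  [ 1  0  2  4/5  3/5 ]
  [ 0  1  0    4    0 ]
  [ 0  0  0    0    1 ]
  [ 0  0  0    0    0 ]
R1 -> R1 − 3/5·R3
  [ 1  0  2  4/5  0 ]
  [ 0  1  0    4  0 ]
  [ 0  0  0    0  1 ]
  [ 0  0  0    0  0 ]

[[1, 0, 2, 4/5, 0], [0, 1, 0, 4, 0], [0, 0, 0, 0, 1], [0, 0, 0, 0, 0]]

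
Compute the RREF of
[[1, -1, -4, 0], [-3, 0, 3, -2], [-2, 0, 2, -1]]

[[1, 0, -1, 0], [0, 1, 3, 0], [0, 0, 0, 1]]

R2 := R2 + 3·R1
  [  1  -1  -4   0 ]
  [  0  -3  -9  -2 ]
  [ -2   0   2  -1 ]
R3 := R3 + 2·R1
  [ 1  -1  -4   0 ]
  [ 0  -3  -9  -2 ]
  [ 0  -2  -6  -1 ]
R2 := -1/3·R2
  [ 1  -1  -4    0 ]
  [ 0   1   3  2/3 ]
  [ 0  -2  -6   -1 ]
R3 := R3 + 2·R2
  [ 1  -1  -4    0 ]
  [ 0   1   3  2/3 ]
  [ 0   0   0  1/3 ]
R3 := 3·R3
  [ 1  -1  -4    0 ]
  [ 0   1   3  2/3 ]
  [ 0   0   0    1 ]
R2 := R2 − 2/3·R3
  [ 1  -1  -4  0 ]
  [ 0   1   3  0 ]
  [ 0   0   0  1 ]
R1 := R1 + R2
  [ 1  0  -1  0 ]
  [ 0  1   3  0 ]
  [ 0  0   0  1 ]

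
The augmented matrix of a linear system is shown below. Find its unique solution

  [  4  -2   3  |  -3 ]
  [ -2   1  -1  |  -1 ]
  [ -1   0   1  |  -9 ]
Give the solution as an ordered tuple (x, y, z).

(4, 2, -5)

R1 → 1/4·R1
  [  1  -1/2  3/4  |  -3/4 ]
  [ -2     1   -1  |    -1 ]
  [ -1     0    1  |    -9 ]
R2 → R2 + 2·R1
  [  1  -1/2  3/4  |  -3/4 ]
  [  0     0  1/2  |  -5/2 ]
  [ -1     0    1  |    -9 ]
R3 → R3 + R1
  [ 1  -1/2  3/4  |   -3/4 ]
  [ 0     0  1/2  |   -5/2 ]
  [ 0  -1/2  7/4  |  -39/4 ]
R2 <=> R3
  [ 1  -1/2  3/4  |   -3/4 ]
  [ 0  -1/2  7/4  |  -39/4 ]
  [ 0     0  1/2  |   -5/2 ]
R2 → -2·R2
  [ 1  -1/2   3/4  |  -3/4 ]
  [ 0     1  -7/2  |  39/2 ]
  [ 0     0   1/2  |  -5/2 ]
R3 → 2·R3
  [ 1  -1/2   3/4  |  -3/4 ]
  [ 0     1  -7/2  |  39/2 ]
  [ 0     0     1  |    -5 ]
R2 → R2 + 7/2·R3
  [ 1  -1/2  3/4  |  -3/4 ]
  [ 0     1    0  |     2 ]
  [ 0     0    1  |    -5 ]
R1 → R1 − 3/4·R3
  [ 1  -1/2  0  |   3 ]
  [ 0     1  0  |   2 ]
  [ 0     0  1  |  -5 ]
R1 → R1 + 1/2·R2
  [ 1  0  0  |   4 ]
  [ 0  1  0  |   2 ]
  [ 0  0  1  |  -5 ]
Reading off the last column: x = 4, y = 2, z = -5.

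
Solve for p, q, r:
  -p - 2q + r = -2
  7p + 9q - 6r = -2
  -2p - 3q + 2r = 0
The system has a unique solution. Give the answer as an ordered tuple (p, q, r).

(-2, 4, 4)

Form the augmented matrix and row-reduce:
  [ -1  -2   1  |  -2 ]
  [  7   9  -6  |  -2 ]
  [ -2  -3   2  |   0 ]
ρ1 ← -1·ρ1
  [  1   2  -1  |   2 ]
  [  7   9  -6  |  -2 ]
  [ -2  -3   2  |   0 ]
ρ2 ← ρ2 − 7·ρ1
  [  1   2  -1  |    2 ]
  [  0  -5   1  |  -16 ]
  [ -2  -3   2  |    0 ]
ρ3 ← ρ3 + 2·ρ1
  [ 1   2  -1  |    2 ]
  [ 0  -5   1  |  -16 ]
  [ 0   1   0  |    4 ]
ρ2 ← -1/5·ρ2
  [ 1  2    -1  |     2 ]
  [ 0  1  -1/5  |  16/5 ]
  [ 0  1     0  |     4 ]
ρ3 ← ρ3 − ρ2
  [ 1  2    -1  |     2 ]
  [ 0  1  -1/5  |  16/5 ]
  [ 0  0   1/5  |   4/5 ]
ρ3 ← 5·ρ3
  [ 1  2    -1  |     2 ]
  [ 0  1  -1/5  |  16/5 ]
  [ 0  0     1  |     4 ]
ρ2 ← ρ2 + 1/5·ρ3
  [ 1  2  -1  |  2 ]
  [ 0  1   0  |  4 ]
  [ 0  0   1  |  4 ]
ρ1 ← ρ1 + ρ3
  [ 1  2  0  |  6 ]
  [ 0  1  0  |  4 ]
  [ 0  0  1  |  4 ]
ρ1 ← ρ1 − 2·ρ2
  [ 1  0  0  |  -2 ]
  [ 0  1  0  |   4 ]
  [ 0  0  1  |   4 ]
Reading off the last column: p = -2, q = 4, r = 4.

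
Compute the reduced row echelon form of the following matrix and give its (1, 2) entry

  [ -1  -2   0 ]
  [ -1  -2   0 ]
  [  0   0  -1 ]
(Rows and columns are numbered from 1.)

R1 := -1·R1
  [  1   2   0 ]
  [ -1  -2   0 ]
  [  0   0  -1 ]
R2 := R2 + R1
  [ 1  2   0 ]
  [ 0  0   0 ]
  [ 0  0  -1 ]
R2 ↔ R3
  [ 1  2   0 ]
  [ 0  0  -1 ]
  [ 0  0   0 ]
R2 := -1·R2
  [ 1  2  0 ]
  [ 0  0  1 ]
  [ 0  0  0 ]

2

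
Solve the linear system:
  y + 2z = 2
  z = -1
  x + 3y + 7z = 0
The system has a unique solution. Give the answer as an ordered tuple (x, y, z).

Form the augmented matrix and row-reduce:
  [ 0  1  2  |   2 ]
  [ 0  0  1  |  -1 ]
  [ 1  3  7  |   0 ]
ρ1 <-> ρ3
ρ2 <-> ρ3
ρ2 ← ρ2 − 2·ρ3
ρ1 ← ρ1 − 7·ρ3
ρ1 ← ρ1 − 3·ρ2
Reading off the last column: x = -5, y = 4, z = -1.

(-5, 4, -1)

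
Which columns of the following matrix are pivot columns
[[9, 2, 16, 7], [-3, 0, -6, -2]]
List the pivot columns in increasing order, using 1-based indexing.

Multiply r1 by 1/9.
  [  1  2/9  16/9  7/9 ]
  [ -3    0    -6   -2 ]
Add 3 times r1 to r2.
  [ 1  2/9  16/9  7/9 ]
  [ 0  2/3  -2/3  1/3 ]
Multiply r2 by 3/2.
  [ 1  2/9  16/9  7/9 ]
  [ 0    1    -1  1/2 ]
Subtract 2/9 times r2 from r1.
  [ 1  0   2  2/3 ]
  [ 0  1  -1  1/2 ]
Pivot columns are the columns containing a leading 1.

1, 2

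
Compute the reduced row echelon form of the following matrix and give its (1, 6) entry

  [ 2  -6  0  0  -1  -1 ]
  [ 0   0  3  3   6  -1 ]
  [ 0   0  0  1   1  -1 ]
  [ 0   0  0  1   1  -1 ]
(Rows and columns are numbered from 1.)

-1/2

R1 ← 1/2·R1
  [ 1  -3  0  0  -1/2  -1/2 ]
  [ 0   0  3  3     6    -1 ]
  [ 0   0  0  1     1    -1 ]
  [ 0   0  0  1     1    -1 ]
R2 ← 1/3·R2
  [ 1  -3  0  0  -1/2  -1/2 ]
  [ 0   0  1  1     2  -1/3 ]
  [ 0   0  0  1     1    -1 ]
  [ 0   0  0  1     1    -1 ]
R4 ← R4 − R3
  [ 1  -3  0  0  -1/2  -1/2 ]
  [ 0   0  1  1     2  -1/3 ]
  [ 0   0  0  1     1    -1 ]
  [ 0   0  0  0     0     0 ]
R2 ← R2 − R3
  [ 1  -3  0  0  -1/2  -1/2 ]
  [ 0   0  1  0     1   2/3 ]
  [ 0   0  0  1     1    -1 ]
  [ 0   0  0  0     0     0 ]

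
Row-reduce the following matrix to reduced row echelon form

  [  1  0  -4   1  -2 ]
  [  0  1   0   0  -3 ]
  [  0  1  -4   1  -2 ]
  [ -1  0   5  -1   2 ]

Add r1 to r4.
  [ 1  0  -4  1  -2 ]
  [ 0  1   0  0  -3 ]
  [ 0  1  -4  1  -2 ]
  [ 0  0   1  0   0 ]
Subtract r2 from r3.
  [ 1  0  -4  1  -2 ]
  [ 0  1   0  0  -3 ]
  [ 0  0  -4  1   1 ]
  [ 0  0   1  0   0 ]
Multiply r3 by -1/4.
  [ 1  0  -4     1    -2 ]
  [ 0  1   0     0    -3 ]
  [ 0  0   1  -1/4  -1/4 ]
  [ 0  0   1     0     0 ]
Subtract r3 from r4.
  [ 1  0  -4     1    -2 ]
  [ 0  1   0     0    -3 ]
  [ 0  0   1  -1/4  -1/4 ]
  [ 0  0   0   1/4   1/4 ]
Multiply r4 by 4.
  [ 1  0  -4     1    -2 ]
  [ 0  1   0     0    -3 ]
  [ 0  0   1  -1/4  -1/4 ]
  [ 0  0   0     1     1 ]
Add 1/4 times r4 to r3.
  [ 1  0  -4  1  -2 ]
  [ 0  1   0  0  -3 ]
  [ 0  0   1  0   0 ]
  [ 0  0   0  1   1 ]
Subtract r4 from r1.
  [ 1  0  -4  0  -3 ]
  [ 0  1   0  0  -3 ]
  [ 0  0   1  0   0 ]
  [ 0  0   0  1   1 ]
Add 4 times r3 to r1.
  [ 1  0  0  0  -3 ]
  [ 0  1  0  0  -3 ]
  [ 0  0  1  0   0 ]
  [ 0  0  0  1   1 ]

[[1, 0, 0, 0, -3], [0, 1, 0, 0, -3], [0, 0, 1, 0, 0], [0, 0, 0, 1, 1]]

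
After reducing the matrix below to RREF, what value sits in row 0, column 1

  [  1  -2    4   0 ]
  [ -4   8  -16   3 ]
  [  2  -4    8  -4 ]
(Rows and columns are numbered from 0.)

R2 ← R2 + 4·R1
  [ 1  -2  4   0 ]
  [ 0   0  0   3 ]
  [ 2  -4  8  -4 ]
R3 ← R3 − 2·R1
  [ 1  -2  4   0 ]
  [ 0   0  0   3 ]
  [ 0   0  0  -4 ]
R2 ← 1/3·R2
  [ 1  -2  4   0 ]
  [ 0   0  0   1 ]
  [ 0   0  0  -4 ]
R3 ← R3 + 4·R2
  [ 1  -2  4  0 ]
  [ 0   0  0  1 ]
  [ 0   0  0  0 ]

-2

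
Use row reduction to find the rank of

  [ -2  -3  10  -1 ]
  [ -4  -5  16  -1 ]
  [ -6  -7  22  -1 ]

R1 → -1/2·R1
  [  1  3/2  -5  1/2 ]
  [ -4   -5  16   -1 ]
  [ -6   -7  22   -1 ]
R2 → R2 + 4·R1
  [  1  3/2  -5  1/2 ]
  [  0    1  -4    1 ]
  [ -6   -7  22   -1 ]
R3 → R3 + 6·R1
  [ 1  3/2  -5  1/2 ]
  [ 0    1  -4    1 ]
  [ 0    2  -8    2 ]
R3 → R3 − 2·R2
  [ 1  3/2  -5  1/2 ]
  [ 0    1  -4    1 ]
  [ 0    0   0    0 ]
R1 → R1 − 3/2·R2
  [ 1  0   1  -1 ]
  [ 0  1  -4   1 ]
  [ 0  0   0   0 ]
The reduced form has 2 nonzero rows.

rank = 2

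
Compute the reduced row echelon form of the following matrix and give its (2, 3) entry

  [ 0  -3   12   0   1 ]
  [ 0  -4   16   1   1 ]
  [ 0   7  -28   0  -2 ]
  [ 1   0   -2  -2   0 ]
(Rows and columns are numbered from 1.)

Swap R1 and R4.
  [ 1   0   -2  -2   0 ]
  [ 0  -4   16   1   1 ]
  [ 0   7  -28   0  -2 ]
  [ 0  -3   12   0   1 ]
Multiply R2 by -1/4.
  [ 1   0   -2    -2     0 ]
  [ 0   1   -4  -1/4  -1/4 ]
  [ 0   7  -28     0    -2 ]
  [ 0  -3   12     0     1 ]
Subtract 7 times R2 from R3.
  [ 1   0  -2    -2     0 ]
  [ 0   1  -4  -1/4  -1/4 ]
  [ 0   0   0   7/4  -1/4 ]
  [ 0  -3  12     0     1 ]
Add 3 times R2 to R4.
  [ 1  0  -2    -2     0 ]
  [ 0  1  -4  -1/4  -1/4 ]
  [ 0  0   0   7/4  -1/4 ]
  [ 0  0   0  -3/4   1/4 ]
Multiply R3 by 4/7.
  [ 1  0  -2    -2     0 ]
  [ 0  1  -4  -1/4  -1/4 ]
  [ 0  0   0     1  -1/7 ]
  [ 0  0   0  -3/4   1/4 ]
Add 3/4 times R3 to R4.
  [ 1  0  -2    -2     0 ]
  [ 0  1  -4  -1/4  -1/4 ]
  [ 0  0   0     1  -1/7 ]
  [ 0  0   0     0   1/7 ]
Multiply R4 by 7.
  [ 1  0  -2    -2     0 ]
  [ 0  1  -4  -1/4  -1/4 ]
  [ 0  0   0     1  -1/7 ]
  [ 0  0   0     0     1 ]
Add 1/7 times R4 to R3.
  [ 1  0  -2    -2     0 ]
  [ 0  1  -4  -1/4  -1/4 ]
  [ 0  0   0     1     0 ]
  [ 0  0   0     0     1 ]
Add 1/4 times R4 to R2.
  [ 1  0  -2    -2  0 ]
  [ 0  1  -4  -1/4  0 ]
  [ 0  0   0     1  0 ]
  [ 0  0   0     0  1 ]
Add 1/4 times R3 to R2.
  [ 1  0  -2  -2  0 ]
  [ 0  1  -4   0  0 ]
  [ 0  0   0   1  0 ]
  [ 0  0   0   0  1 ]
Add 2 times R3 to R1.
  [ 1  0  -2  0  0 ]
  [ 0  1  -4  0  0 ]
  [ 0  0   0  1  0 ]
  [ 0  0   0  0  1 ]

-4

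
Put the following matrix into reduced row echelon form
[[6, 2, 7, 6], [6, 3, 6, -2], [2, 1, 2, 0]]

Multiply r1 by 1/6.
Subtract 6 times r1 from r2.
Subtract 2 times r1 from r3.
Subtract 1/3 times r2 from r3.
Multiply r3 by 3/2.
Add 8 times r3 to r2.
Subtract r3 from r1.
Subtract 1/3 times r2 from r1.

[[1, 0, 3/2, 0], [0, 1, -1, 0], [0, 0, 0, 1]]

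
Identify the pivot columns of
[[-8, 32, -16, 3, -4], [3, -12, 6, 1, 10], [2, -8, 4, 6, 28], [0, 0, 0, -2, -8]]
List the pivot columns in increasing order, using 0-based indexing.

0, 3

Multiply R1 by -1/8.
  [ 1   -4  2  -3/8  1/2 ]
  [ 3  -12  6     1   10 ]
  [ 2   -8  4     6   28 ]
  [ 0    0  0    -2   -8 ]
Subtract 3 times R1 from R2.
  [ 1  -4  2  -3/8   1/2 ]
  [ 0   0  0  17/8  17/2 ]
  [ 2  -8  4     6    28 ]
  [ 0   0  0    -2    -8 ]
Subtract 2 times R1 from R3.
  [ 1  -4  2  -3/8   1/2 ]
  [ 0   0  0  17/8  17/2 ]
  [ 0   0  0  27/4    27 ]
  [ 0   0  0    -2    -8 ]
Multiply R2 by 8/17.
  [ 1  -4  2  -3/8  1/2 ]
  [ 0   0  0     1    4 ]
  [ 0   0  0  27/4   27 ]
  [ 0   0  0    -2   -8 ]
Subtract 27/4 times R2 from R3.
  [ 1  -4  2  -3/8  1/2 ]
  [ 0   0  0     1    4 ]
  [ 0   0  0     0    0 ]
  [ 0   0  0    -2   -8 ]
Add 2 times R2 to R4.
  [ 1  -4  2  -3/8  1/2 ]
  [ 0   0  0     1    4 ]
  [ 0   0  0     0    0 ]
  [ 0   0  0     0    0 ]
Add 3/8 times R2 to R1.
  [ 1  -4  2  0  2 ]
  [ 0   0  0  1  4 ]
  [ 0   0  0  0  0 ]
  [ 0   0  0  0  0 ]
Pivot columns are the columns containing a leading 1.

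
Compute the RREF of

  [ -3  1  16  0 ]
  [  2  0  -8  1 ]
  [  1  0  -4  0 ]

Multiply r1 by -1/3.
  [ 1  -1/3  -16/3  0 ]
  [ 2     0     -8  1 ]
  [ 1     0     -4  0 ]
Subtract 2 times r1 from r2.
  [ 1  -1/3  -16/3  0 ]
  [ 0   2/3    8/3  1 ]
  [ 1     0     -4  0 ]
Subtract r1 from r3.
  [ 1  -1/3  -16/3  0 ]
  [ 0   2/3    8/3  1 ]
  [ 0   1/3    4/3  0 ]
Multiply r2 by 3/2.
  [ 1  -1/3  -16/3    0 ]
  [ 0     1      4  3/2 ]
  [ 0   1/3    4/3    0 ]
Subtract 1/3 times r2 from r3.
  [ 1  -1/3  -16/3     0 ]
  [ 0     1      4   3/2 ]
  [ 0     0      0  -1/2 ]
Multiply r3 by -2.
  [ 1  -1/3  -16/3    0 ]
  [ 0     1      4  3/2 ]
  [ 0     0      0    1 ]
Subtract 3/2 times r3 from r2.
  [ 1  -1/3  -16/3  0 ]
  [ 0     1      4  0 ]
  [ 0     0      0  1 ]
Add 1/3 times r2 to r1.
  [ 1  0  -4  0 ]
  [ 0  1   4  0 ]
  [ 0  0   0  1 ]

[[1, 0, -4, 0], [0, 1, 4, 0], [0, 0, 0, 1]]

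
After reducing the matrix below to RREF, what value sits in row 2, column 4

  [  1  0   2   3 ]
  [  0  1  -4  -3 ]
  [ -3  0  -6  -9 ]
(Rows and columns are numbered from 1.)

-3

ρ3 → ρ3 + 3·ρ1
  [ 1  0   2   3 ]
  [ 0  1  -4  -3 ]
  [ 0  0   0   0 ]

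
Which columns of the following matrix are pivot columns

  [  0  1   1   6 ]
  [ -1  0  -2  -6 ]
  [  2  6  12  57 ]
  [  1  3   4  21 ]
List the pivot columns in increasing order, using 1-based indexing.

R1 <=> R2
R1 -> -1·R1
R3 -> R3 − 2·R1
R4 -> R4 − R1
R3 -> R3 − 6·R2
R4 -> R4 − 3·R2
R3 -> 1/2·R3
R4 -> R4 + R3
R4 -> 2/3·R4
R3 -> R3 − 9/2·R4
R2 -> R2 − 6·R4
R1 -> R1 − 6·R4
R2 -> R2 − R3
R1 -> R1 − 2·R3
Pivot columns are the columns containing a leading 1.

1, 2, 3, 4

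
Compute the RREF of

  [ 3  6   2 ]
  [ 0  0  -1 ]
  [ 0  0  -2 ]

R1 -> 1/3·R1
R2 -> -1·R2
R3 -> R3 + 2·R2
R1 -> R1 − 2/3·R2

[[1, 2, 0], [0, 0, 1], [0, 0, 0]]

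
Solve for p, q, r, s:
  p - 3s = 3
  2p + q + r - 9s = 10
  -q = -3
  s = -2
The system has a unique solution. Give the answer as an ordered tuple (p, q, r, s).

Form the augmented matrix and row-reduce:
  [ 1   0  0  -3  |   3 ]
  [ 2   1  1  -9  |  10 ]
  [ 0  -1  0   0  |  -3 ]
  [ 0   0  0   1  |  -2 ]
Subtract 2 times r1 from r2.
  [ 1   0  0  -3  |   3 ]
  [ 0   1  1  -3  |   4 ]
  [ 0  -1  0   0  |  -3 ]
  [ 0   0  0   1  |  -2 ]
Add r2 to r3.
  [ 1  0  0  -3  |   3 ]
  [ 0  1  1  -3  |   4 ]
  [ 0  0  1  -3  |   1 ]
  [ 0  0  0   1  |  -2 ]
Add 3 times r4 to r3.
  [ 1  0  0  -3  |   3 ]
  [ 0  1  1  -3  |   4 ]
  [ 0  0  1   0  |  -5 ]
  [ 0  0  0   1  |  -2 ]
Add 3 times r4 to r2.
  [ 1  0  0  -3  |   3 ]
  [ 0  1  1   0  |  -2 ]
  [ 0  0  1   0  |  -5 ]
  [ 0  0  0   1  |  -2 ]
Add 3 times r4 to r1.
  [ 1  0  0  0  |  -3 ]
  [ 0  1  1  0  |  -2 ]
  [ 0  0  1  0  |  -5 ]
  [ 0  0  0  1  |  -2 ]
Subtract r3 from r2.
  [ 1  0  0  0  |  -3 ]
  [ 0  1  0  0  |   3 ]
  [ 0  0  1  0  |  -5 ]
  [ 0  0  0  1  |  -2 ]
Reading off the last column: p = -3, q = 3, r = -5, s = -2.

(-3, 3, -5, -2)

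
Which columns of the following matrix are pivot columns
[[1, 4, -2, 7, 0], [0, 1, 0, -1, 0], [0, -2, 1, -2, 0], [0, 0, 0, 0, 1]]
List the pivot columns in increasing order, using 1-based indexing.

R3 ← R3 + 2·R2
R1 ← R1 + 2·R3
R1 ← R1 − 4·R2
Pivot columns are the columns containing a leading 1.

1, 2, 3, 5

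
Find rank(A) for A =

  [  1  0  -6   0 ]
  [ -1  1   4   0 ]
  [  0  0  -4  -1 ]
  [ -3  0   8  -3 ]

rank = 4

ρ2 -> ρ2 + ρ1
ρ4 -> ρ4 + 3·ρ1
ρ3 -> -1/4·ρ3
ρ4 -> ρ4 + 10·ρ3
ρ4 -> -2·ρ4
ρ3 -> ρ3 − 1/4·ρ4
ρ2 -> ρ2 + 2·ρ3
ρ1 -> ρ1 + 6·ρ3
The reduced form has 4 nonzero rows.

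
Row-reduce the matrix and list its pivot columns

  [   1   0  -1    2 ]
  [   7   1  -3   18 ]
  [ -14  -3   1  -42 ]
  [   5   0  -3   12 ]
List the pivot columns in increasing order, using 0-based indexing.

0, 1, 2, 3

r2 ← r2 − 7·r1
  [   1   0  -1    2 ]
  [   0   1   4    4 ]
  [ -14  -3   1  -42 ]
  [   5   0  -3   12 ]
r3 ← r3 + 14·r1
  [ 1   0   -1    2 ]
  [ 0   1    4    4 ]
  [ 0  -3  -13  -14 ]
  [ 5   0   -3   12 ]
r4 ← r4 − 5·r1
  [ 1   0   -1    2 ]
  [ 0   1    4    4 ]
  [ 0  -3  -13  -14 ]
  [ 0   0    2    2 ]
r3 ← r3 + 3·r2
  [ 1  0  -1   2 ]
  [ 0  1   4   4 ]
  [ 0  0  -1  -2 ]
  [ 0  0   2   2 ]
r3 ← -1·r3
  [ 1  0  -1  2 ]
  [ 0  1   4  4 ]
  [ 0  0   1  2 ]
  [ 0  0   2  2 ]
r4 ← r4 − 2·r3
  [ 1  0  -1   2 ]
  [ 0  1   4   4 ]
  [ 0  0   1   2 ]
  [ 0  0   0  -2 ]
r4 ← -1/2·r4
  [ 1  0  -1  2 ]
  [ 0  1   4  4 ]
  [ 0  0   1  2 ]
  [ 0  0   0  1 ]
r3 ← r3 − 2·r4
  [ 1  0  -1  2 ]
  [ 0  1   4  4 ]
  [ 0  0   1  0 ]
  [ 0  0   0  1 ]
r2 ← r2 − 4·r4
  [ 1  0  -1  2 ]
  [ 0  1   4  0 ]
  [ 0  0   1  0 ]
  [ 0  0   0  1 ]
r1 ← r1 − 2·r4
  [ 1  0  -1  0 ]
  [ 0  1   4  0 ]
  [ 0  0   1  0 ]
  [ 0  0   0  1 ]
r2 ← r2 − 4·r3
  [ 1  0  -1  0 ]
  [ 0  1   0  0 ]
  [ 0  0   1  0 ]
  [ 0  0   0  1 ]
r1 ← r1 + r3
  [ 1  0  0  0 ]
  [ 0  1  0  0 ]
  [ 0  0  1  0 ]
  [ 0  0  0  1 ]
Pivot columns are the columns containing a leading 1.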